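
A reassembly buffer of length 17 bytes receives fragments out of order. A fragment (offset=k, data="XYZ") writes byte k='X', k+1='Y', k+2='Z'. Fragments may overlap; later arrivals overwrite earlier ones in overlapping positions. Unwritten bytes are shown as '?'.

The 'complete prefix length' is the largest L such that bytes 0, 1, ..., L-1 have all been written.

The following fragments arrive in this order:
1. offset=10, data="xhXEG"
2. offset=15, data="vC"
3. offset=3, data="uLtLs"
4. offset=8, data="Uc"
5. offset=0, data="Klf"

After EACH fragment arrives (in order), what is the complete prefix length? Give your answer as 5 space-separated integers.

Answer: 0 0 0 0 17

Derivation:
Fragment 1: offset=10 data="xhXEG" -> buffer=??????????xhXEG?? -> prefix_len=0
Fragment 2: offset=15 data="vC" -> buffer=??????????xhXEGvC -> prefix_len=0
Fragment 3: offset=3 data="uLtLs" -> buffer=???uLtLs??xhXEGvC -> prefix_len=0
Fragment 4: offset=8 data="Uc" -> buffer=???uLtLsUcxhXEGvC -> prefix_len=0
Fragment 5: offset=0 data="Klf" -> buffer=KlfuLtLsUcxhXEGvC -> prefix_len=17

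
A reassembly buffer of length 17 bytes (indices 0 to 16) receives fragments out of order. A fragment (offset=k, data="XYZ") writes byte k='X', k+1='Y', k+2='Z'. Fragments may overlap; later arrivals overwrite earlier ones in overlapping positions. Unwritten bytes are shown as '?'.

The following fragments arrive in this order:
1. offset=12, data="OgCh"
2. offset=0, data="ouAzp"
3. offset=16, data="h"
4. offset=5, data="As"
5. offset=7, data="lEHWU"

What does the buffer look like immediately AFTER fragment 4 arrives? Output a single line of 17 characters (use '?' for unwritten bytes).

Fragment 1: offset=12 data="OgCh" -> buffer=????????????OgCh?
Fragment 2: offset=0 data="ouAzp" -> buffer=ouAzp???????OgCh?
Fragment 3: offset=16 data="h" -> buffer=ouAzp???????OgChh
Fragment 4: offset=5 data="As" -> buffer=ouAzpAs?????OgChh

Answer: ouAzpAs?????OgChh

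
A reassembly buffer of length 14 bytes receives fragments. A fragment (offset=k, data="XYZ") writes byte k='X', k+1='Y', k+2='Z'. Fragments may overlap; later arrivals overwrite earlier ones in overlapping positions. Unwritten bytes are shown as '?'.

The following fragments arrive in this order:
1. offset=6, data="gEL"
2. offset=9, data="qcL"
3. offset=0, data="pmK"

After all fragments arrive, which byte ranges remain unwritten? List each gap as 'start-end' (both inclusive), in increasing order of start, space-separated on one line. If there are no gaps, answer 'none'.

Fragment 1: offset=6 len=3
Fragment 2: offset=9 len=3
Fragment 3: offset=0 len=3
Gaps: 3-5 12-13

Answer: 3-5 12-13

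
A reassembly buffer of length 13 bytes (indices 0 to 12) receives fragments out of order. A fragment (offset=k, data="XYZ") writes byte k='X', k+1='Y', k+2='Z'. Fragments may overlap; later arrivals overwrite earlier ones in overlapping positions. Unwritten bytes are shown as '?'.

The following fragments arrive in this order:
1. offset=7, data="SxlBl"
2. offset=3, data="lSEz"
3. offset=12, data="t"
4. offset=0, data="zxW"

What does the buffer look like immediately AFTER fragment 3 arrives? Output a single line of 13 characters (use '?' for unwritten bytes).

Answer: ???lSEzSxlBlt

Derivation:
Fragment 1: offset=7 data="SxlBl" -> buffer=???????SxlBl?
Fragment 2: offset=3 data="lSEz" -> buffer=???lSEzSxlBl?
Fragment 3: offset=12 data="t" -> buffer=???lSEzSxlBlt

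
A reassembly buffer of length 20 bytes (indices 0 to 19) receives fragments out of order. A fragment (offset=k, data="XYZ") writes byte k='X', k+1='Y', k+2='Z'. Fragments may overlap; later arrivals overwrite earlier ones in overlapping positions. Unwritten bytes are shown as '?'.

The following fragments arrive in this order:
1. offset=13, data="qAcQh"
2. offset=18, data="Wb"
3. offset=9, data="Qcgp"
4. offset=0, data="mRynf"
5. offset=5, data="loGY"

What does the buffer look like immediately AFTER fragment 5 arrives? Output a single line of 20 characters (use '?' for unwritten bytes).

Answer: mRynfloGYQcgpqAcQhWb

Derivation:
Fragment 1: offset=13 data="qAcQh" -> buffer=?????????????qAcQh??
Fragment 2: offset=18 data="Wb" -> buffer=?????????????qAcQhWb
Fragment 3: offset=9 data="Qcgp" -> buffer=?????????QcgpqAcQhWb
Fragment 4: offset=0 data="mRynf" -> buffer=mRynf????QcgpqAcQhWb
Fragment 5: offset=5 data="loGY" -> buffer=mRynfloGYQcgpqAcQhWb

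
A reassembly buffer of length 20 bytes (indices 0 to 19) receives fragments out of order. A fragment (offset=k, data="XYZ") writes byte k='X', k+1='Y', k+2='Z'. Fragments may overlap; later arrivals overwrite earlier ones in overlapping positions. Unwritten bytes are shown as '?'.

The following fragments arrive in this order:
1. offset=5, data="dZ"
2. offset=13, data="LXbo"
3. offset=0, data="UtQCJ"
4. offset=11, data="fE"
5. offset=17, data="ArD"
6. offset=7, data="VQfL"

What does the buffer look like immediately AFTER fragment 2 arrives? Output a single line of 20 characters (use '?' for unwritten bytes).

Answer: ?????dZ??????LXbo???

Derivation:
Fragment 1: offset=5 data="dZ" -> buffer=?????dZ?????????????
Fragment 2: offset=13 data="LXbo" -> buffer=?????dZ??????LXbo???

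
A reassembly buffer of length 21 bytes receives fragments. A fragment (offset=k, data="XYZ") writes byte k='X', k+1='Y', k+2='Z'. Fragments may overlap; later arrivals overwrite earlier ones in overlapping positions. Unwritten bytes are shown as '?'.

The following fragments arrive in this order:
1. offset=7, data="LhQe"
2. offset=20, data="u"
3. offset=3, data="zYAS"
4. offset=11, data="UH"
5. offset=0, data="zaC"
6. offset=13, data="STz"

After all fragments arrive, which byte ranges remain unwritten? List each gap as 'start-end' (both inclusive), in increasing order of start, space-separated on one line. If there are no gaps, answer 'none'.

Answer: 16-19

Derivation:
Fragment 1: offset=7 len=4
Fragment 2: offset=20 len=1
Fragment 3: offset=3 len=4
Fragment 4: offset=11 len=2
Fragment 5: offset=0 len=3
Fragment 6: offset=13 len=3
Gaps: 16-19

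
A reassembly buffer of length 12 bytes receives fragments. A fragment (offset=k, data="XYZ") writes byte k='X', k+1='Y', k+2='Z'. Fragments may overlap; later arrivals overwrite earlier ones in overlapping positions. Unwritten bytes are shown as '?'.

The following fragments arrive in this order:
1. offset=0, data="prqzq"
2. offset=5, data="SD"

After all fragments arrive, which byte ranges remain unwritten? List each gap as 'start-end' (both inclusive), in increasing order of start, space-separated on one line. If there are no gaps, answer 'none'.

Fragment 1: offset=0 len=5
Fragment 2: offset=5 len=2
Gaps: 7-11

Answer: 7-11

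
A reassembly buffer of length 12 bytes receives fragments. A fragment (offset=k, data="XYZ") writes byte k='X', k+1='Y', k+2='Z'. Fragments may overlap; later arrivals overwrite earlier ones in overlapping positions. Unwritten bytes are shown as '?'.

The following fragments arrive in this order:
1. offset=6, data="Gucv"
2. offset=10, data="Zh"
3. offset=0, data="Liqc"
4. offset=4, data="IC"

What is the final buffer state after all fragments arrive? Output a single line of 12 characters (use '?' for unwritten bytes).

Answer: LiqcICGucvZh

Derivation:
Fragment 1: offset=6 data="Gucv" -> buffer=??????Gucv??
Fragment 2: offset=10 data="Zh" -> buffer=??????GucvZh
Fragment 3: offset=0 data="Liqc" -> buffer=Liqc??GucvZh
Fragment 4: offset=4 data="IC" -> buffer=LiqcICGucvZh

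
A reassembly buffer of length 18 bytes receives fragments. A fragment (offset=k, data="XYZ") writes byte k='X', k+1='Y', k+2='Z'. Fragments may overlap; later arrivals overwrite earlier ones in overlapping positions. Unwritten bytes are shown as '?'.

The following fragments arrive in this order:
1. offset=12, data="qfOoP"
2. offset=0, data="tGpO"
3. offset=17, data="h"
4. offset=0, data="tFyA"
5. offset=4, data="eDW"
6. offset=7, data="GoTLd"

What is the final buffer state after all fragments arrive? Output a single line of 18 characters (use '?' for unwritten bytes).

Fragment 1: offset=12 data="qfOoP" -> buffer=????????????qfOoP?
Fragment 2: offset=0 data="tGpO" -> buffer=tGpO????????qfOoP?
Fragment 3: offset=17 data="h" -> buffer=tGpO????????qfOoPh
Fragment 4: offset=0 data="tFyA" -> buffer=tFyA????????qfOoPh
Fragment 5: offset=4 data="eDW" -> buffer=tFyAeDW?????qfOoPh
Fragment 6: offset=7 data="GoTLd" -> buffer=tFyAeDWGoTLdqfOoPh

Answer: tFyAeDWGoTLdqfOoPh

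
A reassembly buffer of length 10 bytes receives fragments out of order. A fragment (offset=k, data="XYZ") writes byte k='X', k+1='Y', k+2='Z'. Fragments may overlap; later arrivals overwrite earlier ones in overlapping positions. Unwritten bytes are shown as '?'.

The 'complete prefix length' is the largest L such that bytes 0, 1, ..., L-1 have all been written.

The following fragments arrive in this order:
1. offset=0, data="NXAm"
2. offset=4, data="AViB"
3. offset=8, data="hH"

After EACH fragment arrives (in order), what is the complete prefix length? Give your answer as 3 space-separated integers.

Answer: 4 8 10

Derivation:
Fragment 1: offset=0 data="NXAm" -> buffer=NXAm?????? -> prefix_len=4
Fragment 2: offset=4 data="AViB" -> buffer=NXAmAViB?? -> prefix_len=8
Fragment 3: offset=8 data="hH" -> buffer=NXAmAViBhH -> prefix_len=10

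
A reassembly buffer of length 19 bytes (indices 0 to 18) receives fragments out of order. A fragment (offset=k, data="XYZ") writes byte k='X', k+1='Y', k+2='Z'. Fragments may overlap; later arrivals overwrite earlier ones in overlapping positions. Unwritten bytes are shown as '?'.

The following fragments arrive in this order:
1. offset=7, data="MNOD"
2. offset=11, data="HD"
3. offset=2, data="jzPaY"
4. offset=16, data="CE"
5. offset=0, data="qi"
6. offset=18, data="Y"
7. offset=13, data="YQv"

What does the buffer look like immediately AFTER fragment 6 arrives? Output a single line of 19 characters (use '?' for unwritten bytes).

Answer: qijzPaYMNODHD???CEY

Derivation:
Fragment 1: offset=7 data="MNOD" -> buffer=???????MNOD????????
Fragment 2: offset=11 data="HD" -> buffer=???????MNODHD??????
Fragment 3: offset=2 data="jzPaY" -> buffer=??jzPaYMNODHD??????
Fragment 4: offset=16 data="CE" -> buffer=??jzPaYMNODHD???CE?
Fragment 5: offset=0 data="qi" -> buffer=qijzPaYMNODHD???CE?
Fragment 6: offset=18 data="Y" -> buffer=qijzPaYMNODHD???CEY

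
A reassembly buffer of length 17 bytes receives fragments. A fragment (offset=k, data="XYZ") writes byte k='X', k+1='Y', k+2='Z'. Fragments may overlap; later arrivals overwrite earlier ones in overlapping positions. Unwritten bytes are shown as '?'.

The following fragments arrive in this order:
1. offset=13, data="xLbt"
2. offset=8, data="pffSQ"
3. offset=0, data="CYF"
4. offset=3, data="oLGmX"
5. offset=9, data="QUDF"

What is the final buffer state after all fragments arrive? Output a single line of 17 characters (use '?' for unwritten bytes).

Answer: CYFoLGmXpQUDFxLbt

Derivation:
Fragment 1: offset=13 data="xLbt" -> buffer=?????????????xLbt
Fragment 2: offset=8 data="pffSQ" -> buffer=????????pffSQxLbt
Fragment 3: offset=0 data="CYF" -> buffer=CYF?????pffSQxLbt
Fragment 4: offset=3 data="oLGmX" -> buffer=CYFoLGmXpffSQxLbt
Fragment 5: offset=9 data="QUDF" -> buffer=CYFoLGmXpQUDFxLbt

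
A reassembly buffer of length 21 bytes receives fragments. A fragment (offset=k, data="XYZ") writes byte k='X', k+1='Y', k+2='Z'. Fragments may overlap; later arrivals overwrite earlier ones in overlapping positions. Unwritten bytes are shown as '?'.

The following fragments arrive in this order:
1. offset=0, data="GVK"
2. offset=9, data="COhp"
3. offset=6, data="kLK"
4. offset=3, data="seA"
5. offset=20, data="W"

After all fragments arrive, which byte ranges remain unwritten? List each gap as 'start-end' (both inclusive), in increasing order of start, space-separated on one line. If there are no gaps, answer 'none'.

Answer: 13-19

Derivation:
Fragment 1: offset=0 len=3
Fragment 2: offset=9 len=4
Fragment 3: offset=6 len=3
Fragment 4: offset=3 len=3
Fragment 5: offset=20 len=1
Gaps: 13-19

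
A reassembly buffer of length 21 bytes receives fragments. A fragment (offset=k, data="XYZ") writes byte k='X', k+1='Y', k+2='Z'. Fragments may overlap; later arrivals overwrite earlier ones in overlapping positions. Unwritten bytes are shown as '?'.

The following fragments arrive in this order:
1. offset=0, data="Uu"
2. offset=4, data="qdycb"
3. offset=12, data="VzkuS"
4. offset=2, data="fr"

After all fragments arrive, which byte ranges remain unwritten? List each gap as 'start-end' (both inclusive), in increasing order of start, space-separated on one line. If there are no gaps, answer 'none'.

Fragment 1: offset=0 len=2
Fragment 2: offset=4 len=5
Fragment 3: offset=12 len=5
Fragment 4: offset=2 len=2
Gaps: 9-11 17-20

Answer: 9-11 17-20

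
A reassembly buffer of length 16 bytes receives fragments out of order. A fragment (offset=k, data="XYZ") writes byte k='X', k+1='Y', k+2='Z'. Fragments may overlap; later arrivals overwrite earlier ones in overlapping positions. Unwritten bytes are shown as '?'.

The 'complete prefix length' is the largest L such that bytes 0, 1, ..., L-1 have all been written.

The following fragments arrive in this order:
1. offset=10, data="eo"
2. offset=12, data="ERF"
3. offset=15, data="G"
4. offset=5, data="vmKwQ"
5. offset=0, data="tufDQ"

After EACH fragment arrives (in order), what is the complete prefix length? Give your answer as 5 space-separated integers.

Answer: 0 0 0 0 16

Derivation:
Fragment 1: offset=10 data="eo" -> buffer=??????????eo???? -> prefix_len=0
Fragment 2: offset=12 data="ERF" -> buffer=??????????eoERF? -> prefix_len=0
Fragment 3: offset=15 data="G" -> buffer=??????????eoERFG -> prefix_len=0
Fragment 4: offset=5 data="vmKwQ" -> buffer=?????vmKwQeoERFG -> prefix_len=0
Fragment 5: offset=0 data="tufDQ" -> buffer=tufDQvmKwQeoERFG -> prefix_len=16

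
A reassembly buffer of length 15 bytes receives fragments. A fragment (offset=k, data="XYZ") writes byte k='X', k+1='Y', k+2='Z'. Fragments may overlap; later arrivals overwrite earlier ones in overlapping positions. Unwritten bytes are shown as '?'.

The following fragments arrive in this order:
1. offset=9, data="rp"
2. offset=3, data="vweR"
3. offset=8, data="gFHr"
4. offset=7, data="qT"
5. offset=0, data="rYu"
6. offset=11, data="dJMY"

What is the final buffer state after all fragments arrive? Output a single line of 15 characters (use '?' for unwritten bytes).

Fragment 1: offset=9 data="rp" -> buffer=?????????rp????
Fragment 2: offset=3 data="vweR" -> buffer=???vweR??rp????
Fragment 3: offset=8 data="gFHr" -> buffer=???vweR?gFHr???
Fragment 4: offset=7 data="qT" -> buffer=???vweRqTFHr???
Fragment 5: offset=0 data="rYu" -> buffer=rYuvweRqTFHr???
Fragment 6: offset=11 data="dJMY" -> buffer=rYuvweRqTFHdJMY

Answer: rYuvweRqTFHdJMY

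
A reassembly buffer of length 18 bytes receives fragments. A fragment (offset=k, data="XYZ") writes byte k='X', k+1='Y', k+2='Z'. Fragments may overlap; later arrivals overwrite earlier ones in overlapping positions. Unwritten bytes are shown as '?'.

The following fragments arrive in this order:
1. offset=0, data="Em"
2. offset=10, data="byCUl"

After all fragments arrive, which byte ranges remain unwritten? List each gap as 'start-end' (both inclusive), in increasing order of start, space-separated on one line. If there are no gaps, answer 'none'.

Fragment 1: offset=0 len=2
Fragment 2: offset=10 len=5
Gaps: 2-9 15-17

Answer: 2-9 15-17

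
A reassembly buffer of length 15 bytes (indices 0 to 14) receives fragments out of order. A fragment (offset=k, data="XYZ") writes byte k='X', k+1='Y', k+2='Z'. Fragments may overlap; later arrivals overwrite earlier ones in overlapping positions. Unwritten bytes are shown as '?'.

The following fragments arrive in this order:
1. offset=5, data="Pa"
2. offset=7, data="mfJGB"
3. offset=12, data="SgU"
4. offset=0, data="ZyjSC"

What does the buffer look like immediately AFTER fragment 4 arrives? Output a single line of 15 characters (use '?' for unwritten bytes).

Answer: ZyjSCPamfJGBSgU

Derivation:
Fragment 1: offset=5 data="Pa" -> buffer=?????Pa????????
Fragment 2: offset=7 data="mfJGB" -> buffer=?????PamfJGB???
Fragment 3: offset=12 data="SgU" -> buffer=?????PamfJGBSgU
Fragment 4: offset=0 data="ZyjSC" -> buffer=ZyjSCPamfJGBSgU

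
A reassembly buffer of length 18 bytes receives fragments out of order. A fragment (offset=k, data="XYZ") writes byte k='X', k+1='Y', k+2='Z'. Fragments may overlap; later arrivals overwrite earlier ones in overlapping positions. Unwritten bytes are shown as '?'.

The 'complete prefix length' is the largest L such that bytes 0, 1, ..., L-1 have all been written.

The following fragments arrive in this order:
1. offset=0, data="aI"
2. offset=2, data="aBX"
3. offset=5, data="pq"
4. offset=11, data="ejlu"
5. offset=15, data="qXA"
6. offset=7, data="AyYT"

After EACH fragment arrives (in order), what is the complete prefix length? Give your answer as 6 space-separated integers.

Answer: 2 5 7 7 7 18

Derivation:
Fragment 1: offset=0 data="aI" -> buffer=aI???????????????? -> prefix_len=2
Fragment 2: offset=2 data="aBX" -> buffer=aIaBX????????????? -> prefix_len=5
Fragment 3: offset=5 data="pq" -> buffer=aIaBXpq??????????? -> prefix_len=7
Fragment 4: offset=11 data="ejlu" -> buffer=aIaBXpq????ejlu??? -> prefix_len=7
Fragment 5: offset=15 data="qXA" -> buffer=aIaBXpq????ejluqXA -> prefix_len=7
Fragment 6: offset=7 data="AyYT" -> buffer=aIaBXpqAyYTejluqXA -> prefix_len=18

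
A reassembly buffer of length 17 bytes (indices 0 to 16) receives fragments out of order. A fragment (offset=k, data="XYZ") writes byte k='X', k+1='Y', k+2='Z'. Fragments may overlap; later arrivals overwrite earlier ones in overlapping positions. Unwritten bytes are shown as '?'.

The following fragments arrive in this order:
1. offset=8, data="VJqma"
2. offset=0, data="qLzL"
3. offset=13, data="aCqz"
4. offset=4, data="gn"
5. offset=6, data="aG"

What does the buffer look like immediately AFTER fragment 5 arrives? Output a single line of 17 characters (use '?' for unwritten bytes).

Answer: qLzLgnaGVJqmaaCqz

Derivation:
Fragment 1: offset=8 data="VJqma" -> buffer=????????VJqma????
Fragment 2: offset=0 data="qLzL" -> buffer=qLzL????VJqma????
Fragment 3: offset=13 data="aCqz" -> buffer=qLzL????VJqmaaCqz
Fragment 4: offset=4 data="gn" -> buffer=qLzLgn??VJqmaaCqz
Fragment 5: offset=6 data="aG" -> buffer=qLzLgnaGVJqmaaCqz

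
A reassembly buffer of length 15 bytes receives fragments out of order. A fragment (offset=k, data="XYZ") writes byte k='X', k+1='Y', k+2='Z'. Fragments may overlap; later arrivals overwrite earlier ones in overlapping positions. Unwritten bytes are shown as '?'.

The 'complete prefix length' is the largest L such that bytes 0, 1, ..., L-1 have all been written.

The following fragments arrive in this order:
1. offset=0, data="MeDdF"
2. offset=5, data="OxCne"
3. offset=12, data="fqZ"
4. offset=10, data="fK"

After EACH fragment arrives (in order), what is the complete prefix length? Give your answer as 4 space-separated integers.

Answer: 5 10 10 15

Derivation:
Fragment 1: offset=0 data="MeDdF" -> buffer=MeDdF?????????? -> prefix_len=5
Fragment 2: offset=5 data="OxCne" -> buffer=MeDdFOxCne????? -> prefix_len=10
Fragment 3: offset=12 data="fqZ" -> buffer=MeDdFOxCne??fqZ -> prefix_len=10
Fragment 4: offset=10 data="fK" -> buffer=MeDdFOxCnefKfqZ -> prefix_len=15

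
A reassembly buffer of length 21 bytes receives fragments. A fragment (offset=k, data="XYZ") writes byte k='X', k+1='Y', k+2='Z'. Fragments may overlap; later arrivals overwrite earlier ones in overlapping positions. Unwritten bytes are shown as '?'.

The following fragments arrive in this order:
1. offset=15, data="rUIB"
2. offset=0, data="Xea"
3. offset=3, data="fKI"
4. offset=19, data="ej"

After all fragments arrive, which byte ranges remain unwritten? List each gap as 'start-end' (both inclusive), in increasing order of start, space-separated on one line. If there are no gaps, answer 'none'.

Fragment 1: offset=15 len=4
Fragment 2: offset=0 len=3
Fragment 3: offset=3 len=3
Fragment 4: offset=19 len=2
Gaps: 6-14

Answer: 6-14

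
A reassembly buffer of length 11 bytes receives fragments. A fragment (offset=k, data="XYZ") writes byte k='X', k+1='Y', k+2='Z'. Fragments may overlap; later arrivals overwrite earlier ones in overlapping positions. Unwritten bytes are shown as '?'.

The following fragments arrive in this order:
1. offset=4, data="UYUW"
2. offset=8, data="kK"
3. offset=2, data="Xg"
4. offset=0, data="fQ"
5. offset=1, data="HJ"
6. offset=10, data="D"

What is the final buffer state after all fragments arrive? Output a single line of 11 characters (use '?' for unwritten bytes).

Answer: fHJgUYUWkKD

Derivation:
Fragment 1: offset=4 data="UYUW" -> buffer=????UYUW???
Fragment 2: offset=8 data="kK" -> buffer=????UYUWkK?
Fragment 3: offset=2 data="Xg" -> buffer=??XgUYUWkK?
Fragment 4: offset=0 data="fQ" -> buffer=fQXgUYUWkK?
Fragment 5: offset=1 data="HJ" -> buffer=fHJgUYUWkK?
Fragment 6: offset=10 data="D" -> buffer=fHJgUYUWkKD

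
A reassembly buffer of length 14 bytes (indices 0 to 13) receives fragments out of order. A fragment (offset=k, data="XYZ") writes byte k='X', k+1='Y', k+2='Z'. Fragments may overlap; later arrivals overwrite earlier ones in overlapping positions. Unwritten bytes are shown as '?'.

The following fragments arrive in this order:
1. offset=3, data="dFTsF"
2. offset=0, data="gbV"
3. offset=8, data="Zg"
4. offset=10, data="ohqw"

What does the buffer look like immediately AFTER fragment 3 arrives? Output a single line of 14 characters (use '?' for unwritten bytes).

Fragment 1: offset=3 data="dFTsF" -> buffer=???dFTsF??????
Fragment 2: offset=0 data="gbV" -> buffer=gbVdFTsF??????
Fragment 3: offset=8 data="Zg" -> buffer=gbVdFTsFZg????

Answer: gbVdFTsFZg????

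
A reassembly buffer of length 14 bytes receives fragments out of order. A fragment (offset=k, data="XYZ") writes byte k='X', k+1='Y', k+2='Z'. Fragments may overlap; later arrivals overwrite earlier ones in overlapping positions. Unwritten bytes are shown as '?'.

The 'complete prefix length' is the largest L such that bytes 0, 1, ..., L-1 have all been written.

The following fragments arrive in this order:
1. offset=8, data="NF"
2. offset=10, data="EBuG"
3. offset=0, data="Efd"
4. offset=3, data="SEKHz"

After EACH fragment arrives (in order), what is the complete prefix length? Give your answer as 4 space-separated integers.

Fragment 1: offset=8 data="NF" -> buffer=????????NF???? -> prefix_len=0
Fragment 2: offset=10 data="EBuG" -> buffer=????????NFEBuG -> prefix_len=0
Fragment 3: offset=0 data="Efd" -> buffer=Efd?????NFEBuG -> prefix_len=3
Fragment 4: offset=3 data="SEKHz" -> buffer=EfdSEKHzNFEBuG -> prefix_len=14

Answer: 0 0 3 14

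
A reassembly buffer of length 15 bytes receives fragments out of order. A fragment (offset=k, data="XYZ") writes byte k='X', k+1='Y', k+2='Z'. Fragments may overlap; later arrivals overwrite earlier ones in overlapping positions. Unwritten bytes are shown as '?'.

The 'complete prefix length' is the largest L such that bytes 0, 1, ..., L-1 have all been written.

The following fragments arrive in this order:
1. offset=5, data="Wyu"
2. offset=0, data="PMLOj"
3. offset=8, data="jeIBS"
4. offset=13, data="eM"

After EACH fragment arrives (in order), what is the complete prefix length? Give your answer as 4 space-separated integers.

Fragment 1: offset=5 data="Wyu" -> buffer=?????Wyu??????? -> prefix_len=0
Fragment 2: offset=0 data="PMLOj" -> buffer=PMLOjWyu??????? -> prefix_len=8
Fragment 3: offset=8 data="jeIBS" -> buffer=PMLOjWyujeIBS?? -> prefix_len=13
Fragment 4: offset=13 data="eM" -> buffer=PMLOjWyujeIBSeM -> prefix_len=15

Answer: 0 8 13 15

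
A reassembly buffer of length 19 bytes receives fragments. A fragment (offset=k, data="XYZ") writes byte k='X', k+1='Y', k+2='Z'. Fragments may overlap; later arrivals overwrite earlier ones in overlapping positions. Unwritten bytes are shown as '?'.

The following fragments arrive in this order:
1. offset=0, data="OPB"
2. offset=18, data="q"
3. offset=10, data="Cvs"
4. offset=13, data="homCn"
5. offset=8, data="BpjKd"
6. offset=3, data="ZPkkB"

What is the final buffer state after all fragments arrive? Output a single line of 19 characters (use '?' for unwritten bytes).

Fragment 1: offset=0 data="OPB" -> buffer=OPB????????????????
Fragment 2: offset=18 data="q" -> buffer=OPB???????????????q
Fragment 3: offset=10 data="Cvs" -> buffer=OPB???????Cvs?????q
Fragment 4: offset=13 data="homCn" -> buffer=OPB???????CvshomCnq
Fragment 5: offset=8 data="BpjKd" -> buffer=OPB?????BpjKdhomCnq
Fragment 6: offset=3 data="ZPkkB" -> buffer=OPBZPkkBBpjKdhomCnq

Answer: OPBZPkkBBpjKdhomCnq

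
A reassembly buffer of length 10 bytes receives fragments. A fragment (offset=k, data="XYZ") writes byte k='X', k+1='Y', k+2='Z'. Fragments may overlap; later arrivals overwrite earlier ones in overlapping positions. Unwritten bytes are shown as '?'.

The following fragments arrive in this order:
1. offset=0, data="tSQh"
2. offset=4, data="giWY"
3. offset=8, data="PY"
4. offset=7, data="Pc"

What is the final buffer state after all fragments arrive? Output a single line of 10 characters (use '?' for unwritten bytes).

Answer: tSQhgiWPcY

Derivation:
Fragment 1: offset=0 data="tSQh" -> buffer=tSQh??????
Fragment 2: offset=4 data="giWY" -> buffer=tSQhgiWY??
Fragment 3: offset=8 data="PY" -> buffer=tSQhgiWYPY
Fragment 4: offset=7 data="Pc" -> buffer=tSQhgiWPcY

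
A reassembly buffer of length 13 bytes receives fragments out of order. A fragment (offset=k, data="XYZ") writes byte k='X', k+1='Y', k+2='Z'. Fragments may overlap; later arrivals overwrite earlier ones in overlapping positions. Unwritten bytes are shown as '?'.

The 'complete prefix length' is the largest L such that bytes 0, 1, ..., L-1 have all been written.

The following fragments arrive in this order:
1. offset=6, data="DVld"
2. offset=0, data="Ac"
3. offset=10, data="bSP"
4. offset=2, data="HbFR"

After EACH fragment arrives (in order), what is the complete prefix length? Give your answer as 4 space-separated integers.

Fragment 1: offset=6 data="DVld" -> buffer=??????DVld??? -> prefix_len=0
Fragment 2: offset=0 data="Ac" -> buffer=Ac????DVld??? -> prefix_len=2
Fragment 3: offset=10 data="bSP" -> buffer=Ac????DVldbSP -> prefix_len=2
Fragment 4: offset=2 data="HbFR" -> buffer=AcHbFRDVldbSP -> prefix_len=13

Answer: 0 2 2 13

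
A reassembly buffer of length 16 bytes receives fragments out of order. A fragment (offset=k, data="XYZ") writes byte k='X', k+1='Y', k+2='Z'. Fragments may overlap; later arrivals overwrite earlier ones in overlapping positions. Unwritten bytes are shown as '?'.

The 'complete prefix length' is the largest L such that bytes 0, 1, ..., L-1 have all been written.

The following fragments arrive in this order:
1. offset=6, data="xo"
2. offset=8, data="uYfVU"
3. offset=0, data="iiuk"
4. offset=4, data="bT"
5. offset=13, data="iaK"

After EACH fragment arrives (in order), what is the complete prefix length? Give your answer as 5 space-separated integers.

Fragment 1: offset=6 data="xo" -> buffer=??????xo???????? -> prefix_len=0
Fragment 2: offset=8 data="uYfVU" -> buffer=??????xouYfVU??? -> prefix_len=0
Fragment 3: offset=0 data="iiuk" -> buffer=iiuk??xouYfVU??? -> prefix_len=4
Fragment 4: offset=4 data="bT" -> buffer=iiukbTxouYfVU??? -> prefix_len=13
Fragment 5: offset=13 data="iaK" -> buffer=iiukbTxouYfVUiaK -> prefix_len=16

Answer: 0 0 4 13 16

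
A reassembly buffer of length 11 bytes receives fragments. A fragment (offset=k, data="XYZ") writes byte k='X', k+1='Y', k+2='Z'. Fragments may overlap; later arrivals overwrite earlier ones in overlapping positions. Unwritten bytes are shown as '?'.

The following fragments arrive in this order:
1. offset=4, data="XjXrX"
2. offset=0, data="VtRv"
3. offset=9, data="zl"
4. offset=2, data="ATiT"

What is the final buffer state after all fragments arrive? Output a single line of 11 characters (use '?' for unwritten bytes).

Answer: VtATiTXrXzl

Derivation:
Fragment 1: offset=4 data="XjXrX" -> buffer=????XjXrX??
Fragment 2: offset=0 data="VtRv" -> buffer=VtRvXjXrX??
Fragment 3: offset=9 data="zl" -> buffer=VtRvXjXrXzl
Fragment 4: offset=2 data="ATiT" -> buffer=VtATiTXrXzl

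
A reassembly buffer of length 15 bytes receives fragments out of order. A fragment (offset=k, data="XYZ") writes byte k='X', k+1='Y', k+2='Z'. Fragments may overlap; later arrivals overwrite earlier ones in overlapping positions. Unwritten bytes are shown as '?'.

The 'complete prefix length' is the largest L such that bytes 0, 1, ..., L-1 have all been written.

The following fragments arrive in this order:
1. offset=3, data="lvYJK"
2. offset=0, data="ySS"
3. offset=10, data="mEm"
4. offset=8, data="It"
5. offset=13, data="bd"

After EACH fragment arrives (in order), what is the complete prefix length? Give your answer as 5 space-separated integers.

Fragment 1: offset=3 data="lvYJK" -> buffer=???lvYJK??????? -> prefix_len=0
Fragment 2: offset=0 data="ySS" -> buffer=ySSlvYJK??????? -> prefix_len=8
Fragment 3: offset=10 data="mEm" -> buffer=ySSlvYJK??mEm?? -> prefix_len=8
Fragment 4: offset=8 data="It" -> buffer=ySSlvYJKItmEm?? -> prefix_len=13
Fragment 5: offset=13 data="bd" -> buffer=ySSlvYJKItmEmbd -> prefix_len=15

Answer: 0 8 8 13 15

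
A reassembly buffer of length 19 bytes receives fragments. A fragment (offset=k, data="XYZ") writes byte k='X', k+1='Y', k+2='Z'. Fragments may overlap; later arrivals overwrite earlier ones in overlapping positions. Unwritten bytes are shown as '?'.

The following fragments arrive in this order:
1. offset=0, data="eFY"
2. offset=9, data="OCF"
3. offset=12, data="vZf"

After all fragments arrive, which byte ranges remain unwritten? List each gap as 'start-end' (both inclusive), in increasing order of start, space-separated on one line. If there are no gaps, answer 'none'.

Answer: 3-8 15-18

Derivation:
Fragment 1: offset=0 len=3
Fragment 2: offset=9 len=3
Fragment 3: offset=12 len=3
Gaps: 3-8 15-18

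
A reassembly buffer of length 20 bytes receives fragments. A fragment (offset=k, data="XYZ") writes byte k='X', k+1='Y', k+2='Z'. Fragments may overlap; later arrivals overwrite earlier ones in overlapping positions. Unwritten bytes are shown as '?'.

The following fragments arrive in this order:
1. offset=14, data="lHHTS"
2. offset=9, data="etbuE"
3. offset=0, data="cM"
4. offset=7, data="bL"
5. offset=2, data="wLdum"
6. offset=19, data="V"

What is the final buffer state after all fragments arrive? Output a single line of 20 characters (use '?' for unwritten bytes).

Fragment 1: offset=14 data="lHHTS" -> buffer=??????????????lHHTS?
Fragment 2: offset=9 data="etbuE" -> buffer=?????????etbuElHHTS?
Fragment 3: offset=0 data="cM" -> buffer=cM???????etbuElHHTS?
Fragment 4: offset=7 data="bL" -> buffer=cM?????bLetbuElHHTS?
Fragment 5: offset=2 data="wLdum" -> buffer=cMwLdumbLetbuElHHTS?
Fragment 6: offset=19 data="V" -> buffer=cMwLdumbLetbuElHHTSV

Answer: cMwLdumbLetbuElHHTSV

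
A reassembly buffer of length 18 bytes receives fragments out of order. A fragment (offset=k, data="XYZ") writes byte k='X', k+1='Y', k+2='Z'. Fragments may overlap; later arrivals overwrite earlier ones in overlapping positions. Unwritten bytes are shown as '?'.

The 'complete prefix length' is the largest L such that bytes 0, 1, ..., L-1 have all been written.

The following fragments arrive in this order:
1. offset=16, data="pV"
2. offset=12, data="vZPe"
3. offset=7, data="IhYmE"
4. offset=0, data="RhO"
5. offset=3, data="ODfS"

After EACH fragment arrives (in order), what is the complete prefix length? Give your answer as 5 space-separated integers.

Fragment 1: offset=16 data="pV" -> buffer=????????????????pV -> prefix_len=0
Fragment 2: offset=12 data="vZPe" -> buffer=????????????vZPepV -> prefix_len=0
Fragment 3: offset=7 data="IhYmE" -> buffer=???????IhYmEvZPepV -> prefix_len=0
Fragment 4: offset=0 data="RhO" -> buffer=RhO????IhYmEvZPepV -> prefix_len=3
Fragment 5: offset=3 data="ODfS" -> buffer=RhOODfSIhYmEvZPepV -> prefix_len=18

Answer: 0 0 0 3 18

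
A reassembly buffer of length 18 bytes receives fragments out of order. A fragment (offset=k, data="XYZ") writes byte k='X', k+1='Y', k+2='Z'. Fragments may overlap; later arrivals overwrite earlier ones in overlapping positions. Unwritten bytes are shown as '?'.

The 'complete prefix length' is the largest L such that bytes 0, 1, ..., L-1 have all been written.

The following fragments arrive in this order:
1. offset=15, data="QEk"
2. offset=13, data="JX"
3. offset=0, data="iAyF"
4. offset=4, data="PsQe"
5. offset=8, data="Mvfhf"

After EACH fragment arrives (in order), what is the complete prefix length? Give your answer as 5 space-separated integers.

Fragment 1: offset=15 data="QEk" -> buffer=???????????????QEk -> prefix_len=0
Fragment 2: offset=13 data="JX" -> buffer=?????????????JXQEk -> prefix_len=0
Fragment 3: offset=0 data="iAyF" -> buffer=iAyF?????????JXQEk -> prefix_len=4
Fragment 4: offset=4 data="PsQe" -> buffer=iAyFPsQe?????JXQEk -> prefix_len=8
Fragment 5: offset=8 data="Mvfhf" -> buffer=iAyFPsQeMvfhfJXQEk -> prefix_len=18

Answer: 0 0 4 8 18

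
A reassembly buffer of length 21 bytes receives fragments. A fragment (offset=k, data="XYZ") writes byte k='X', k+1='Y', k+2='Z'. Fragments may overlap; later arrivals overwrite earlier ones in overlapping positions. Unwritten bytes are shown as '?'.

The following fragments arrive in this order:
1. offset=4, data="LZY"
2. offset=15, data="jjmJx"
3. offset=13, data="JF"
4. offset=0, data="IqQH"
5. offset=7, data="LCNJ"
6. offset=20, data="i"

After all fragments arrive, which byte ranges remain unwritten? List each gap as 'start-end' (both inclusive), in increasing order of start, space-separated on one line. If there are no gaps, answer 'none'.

Fragment 1: offset=4 len=3
Fragment 2: offset=15 len=5
Fragment 3: offset=13 len=2
Fragment 4: offset=0 len=4
Fragment 5: offset=7 len=4
Fragment 6: offset=20 len=1
Gaps: 11-12

Answer: 11-12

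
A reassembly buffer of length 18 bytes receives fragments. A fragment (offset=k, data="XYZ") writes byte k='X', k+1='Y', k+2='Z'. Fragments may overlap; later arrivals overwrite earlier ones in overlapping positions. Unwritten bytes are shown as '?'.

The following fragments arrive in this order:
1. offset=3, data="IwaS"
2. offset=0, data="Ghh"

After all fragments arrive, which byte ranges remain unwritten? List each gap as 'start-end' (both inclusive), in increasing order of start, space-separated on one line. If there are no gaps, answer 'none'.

Answer: 7-17

Derivation:
Fragment 1: offset=3 len=4
Fragment 2: offset=0 len=3
Gaps: 7-17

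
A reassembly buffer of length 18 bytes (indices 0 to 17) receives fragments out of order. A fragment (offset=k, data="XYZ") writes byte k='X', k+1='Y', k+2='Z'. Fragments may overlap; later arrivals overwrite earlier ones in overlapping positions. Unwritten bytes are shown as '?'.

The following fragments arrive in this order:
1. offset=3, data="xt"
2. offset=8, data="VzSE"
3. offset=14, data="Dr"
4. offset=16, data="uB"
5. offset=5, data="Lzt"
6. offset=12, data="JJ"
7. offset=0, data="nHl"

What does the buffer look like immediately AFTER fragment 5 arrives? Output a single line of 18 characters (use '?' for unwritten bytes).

Fragment 1: offset=3 data="xt" -> buffer=???xt?????????????
Fragment 2: offset=8 data="VzSE" -> buffer=???xt???VzSE??????
Fragment 3: offset=14 data="Dr" -> buffer=???xt???VzSE??Dr??
Fragment 4: offset=16 data="uB" -> buffer=???xt???VzSE??DruB
Fragment 5: offset=5 data="Lzt" -> buffer=???xtLztVzSE??DruB

Answer: ???xtLztVzSE??DruB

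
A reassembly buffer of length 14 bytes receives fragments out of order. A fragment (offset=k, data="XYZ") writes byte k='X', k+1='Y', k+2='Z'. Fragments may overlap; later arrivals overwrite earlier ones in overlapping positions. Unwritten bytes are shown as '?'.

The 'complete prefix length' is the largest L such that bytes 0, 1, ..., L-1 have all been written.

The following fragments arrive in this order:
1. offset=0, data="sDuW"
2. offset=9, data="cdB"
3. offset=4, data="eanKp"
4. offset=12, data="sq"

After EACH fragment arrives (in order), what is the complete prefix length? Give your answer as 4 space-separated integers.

Answer: 4 4 12 14

Derivation:
Fragment 1: offset=0 data="sDuW" -> buffer=sDuW?????????? -> prefix_len=4
Fragment 2: offset=9 data="cdB" -> buffer=sDuW?????cdB?? -> prefix_len=4
Fragment 3: offset=4 data="eanKp" -> buffer=sDuWeanKpcdB?? -> prefix_len=12
Fragment 4: offset=12 data="sq" -> buffer=sDuWeanKpcdBsq -> prefix_len=14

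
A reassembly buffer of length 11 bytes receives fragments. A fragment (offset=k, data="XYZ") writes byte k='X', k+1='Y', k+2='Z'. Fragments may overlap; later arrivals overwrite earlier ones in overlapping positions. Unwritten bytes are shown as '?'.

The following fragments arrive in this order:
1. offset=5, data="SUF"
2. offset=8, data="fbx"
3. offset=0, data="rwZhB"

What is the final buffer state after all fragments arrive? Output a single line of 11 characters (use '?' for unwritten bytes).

Fragment 1: offset=5 data="SUF" -> buffer=?????SUF???
Fragment 2: offset=8 data="fbx" -> buffer=?????SUFfbx
Fragment 3: offset=0 data="rwZhB" -> buffer=rwZhBSUFfbx

Answer: rwZhBSUFfbx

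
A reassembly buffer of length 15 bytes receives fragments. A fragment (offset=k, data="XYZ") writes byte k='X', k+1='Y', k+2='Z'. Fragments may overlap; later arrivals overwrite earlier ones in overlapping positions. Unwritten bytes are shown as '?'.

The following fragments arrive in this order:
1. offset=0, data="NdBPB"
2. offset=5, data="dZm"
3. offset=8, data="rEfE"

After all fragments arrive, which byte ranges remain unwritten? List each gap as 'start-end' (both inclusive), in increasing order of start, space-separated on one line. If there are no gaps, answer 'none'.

Answer: 12-14

Derivation:
Fragment 1: offset=0 len=5
Fragment 2: offset=5 len=3
Fragment 3: offset=8 len=4
Gaps: 12-14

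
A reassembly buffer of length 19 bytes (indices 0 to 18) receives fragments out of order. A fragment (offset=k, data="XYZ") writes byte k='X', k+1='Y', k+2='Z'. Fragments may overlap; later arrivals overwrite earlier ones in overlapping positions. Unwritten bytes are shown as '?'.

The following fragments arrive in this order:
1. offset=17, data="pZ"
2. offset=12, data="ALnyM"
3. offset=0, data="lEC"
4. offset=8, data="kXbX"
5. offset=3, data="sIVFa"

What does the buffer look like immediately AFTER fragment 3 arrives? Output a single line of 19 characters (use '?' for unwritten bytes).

Fragment 1: offset=17 data="pZ" -> buffer=?????????????????pZ
Fragment 2: offset=12 data="ALnyM" -> buffer=????????????ALnyMpZ
Fragment 3: offset=0 data="lEC" -> buffer=lEC?????????ALnyMpZ

Answer: lEC?????????ALnyMpZ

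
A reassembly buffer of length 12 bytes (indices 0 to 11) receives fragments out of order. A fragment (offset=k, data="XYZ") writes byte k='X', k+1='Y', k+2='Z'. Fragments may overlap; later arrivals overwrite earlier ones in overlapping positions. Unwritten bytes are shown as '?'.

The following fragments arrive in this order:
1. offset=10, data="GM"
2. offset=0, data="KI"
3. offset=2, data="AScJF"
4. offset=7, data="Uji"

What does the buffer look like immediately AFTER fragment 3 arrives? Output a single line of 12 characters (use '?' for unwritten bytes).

Answer: KIAScJF???GM

Derivation:
Fragment 1: offset=10 data="GM" -> buffer=??????????GM
Fragment 2: offset=0 data="KI" -> buffer=KI????????GM
Fragment 3: offset=2 data="AScJF" -> buffer=KIAScJF???GM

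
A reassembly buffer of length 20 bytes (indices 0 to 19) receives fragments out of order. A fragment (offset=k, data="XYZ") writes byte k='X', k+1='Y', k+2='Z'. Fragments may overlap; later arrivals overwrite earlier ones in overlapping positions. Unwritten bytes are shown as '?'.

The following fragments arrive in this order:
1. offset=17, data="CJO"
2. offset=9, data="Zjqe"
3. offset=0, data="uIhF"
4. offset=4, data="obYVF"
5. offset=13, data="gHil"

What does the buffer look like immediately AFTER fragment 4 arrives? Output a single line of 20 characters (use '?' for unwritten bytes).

Fragment 1: offset=17 data="CJO" -> buffer=?????????????????CJO
Fragment 2: offset=9 data="Zjqe" -> buffer=?????????Zjqe????CJO
Fragment 3: offset=0 data="uIhF" -> buffer=uIhF?????Zjqe????CJO
Fragment 4: offset=4 data="obYVF" -> buffer=uIhFobYVFZjqe????CJO

Answer: uIhFobYVFZjqe????CJO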